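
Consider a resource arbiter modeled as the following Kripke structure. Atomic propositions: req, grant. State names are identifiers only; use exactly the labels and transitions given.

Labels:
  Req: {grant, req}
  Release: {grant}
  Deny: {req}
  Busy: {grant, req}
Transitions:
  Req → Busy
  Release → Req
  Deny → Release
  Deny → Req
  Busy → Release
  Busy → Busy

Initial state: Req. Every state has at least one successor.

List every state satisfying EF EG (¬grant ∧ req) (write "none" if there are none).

none

States satisfying EG (¬grant ∧ req): ∅.
States satisfying EF EG (¬grant ∧ req): ∅.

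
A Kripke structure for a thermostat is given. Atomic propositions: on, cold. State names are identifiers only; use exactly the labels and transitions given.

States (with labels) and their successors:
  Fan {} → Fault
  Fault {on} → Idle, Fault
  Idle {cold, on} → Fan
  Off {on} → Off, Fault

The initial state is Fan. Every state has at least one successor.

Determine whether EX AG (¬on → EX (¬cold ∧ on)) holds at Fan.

States satisfying AG (¬on → EX (¬cold ∧ on)): {Fan, Fault, Idle, Off}.
States satisfying EX AG (¬on → EX (¬cold ∧ on)): {Fan, Fault, Idle, Off}.
Fan ∈ Sat(EX AG (¬on → EX (¬cold ∧ on))).

Holds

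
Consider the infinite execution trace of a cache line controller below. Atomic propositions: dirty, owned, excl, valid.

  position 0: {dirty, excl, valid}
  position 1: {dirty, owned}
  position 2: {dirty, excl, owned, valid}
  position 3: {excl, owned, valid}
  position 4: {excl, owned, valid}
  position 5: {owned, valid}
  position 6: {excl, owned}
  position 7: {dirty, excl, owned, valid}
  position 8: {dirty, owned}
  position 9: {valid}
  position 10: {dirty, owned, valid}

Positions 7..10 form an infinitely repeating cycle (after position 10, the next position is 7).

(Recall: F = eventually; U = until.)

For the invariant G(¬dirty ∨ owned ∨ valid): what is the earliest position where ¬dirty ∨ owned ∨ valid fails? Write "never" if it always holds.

¬dirty ∨ owned ∨ valid holds at every position 0..10, and those are all the positions the trace ever visits, so the invariant G(¬dirty ∨ owned ∨ valid) is never violated.

never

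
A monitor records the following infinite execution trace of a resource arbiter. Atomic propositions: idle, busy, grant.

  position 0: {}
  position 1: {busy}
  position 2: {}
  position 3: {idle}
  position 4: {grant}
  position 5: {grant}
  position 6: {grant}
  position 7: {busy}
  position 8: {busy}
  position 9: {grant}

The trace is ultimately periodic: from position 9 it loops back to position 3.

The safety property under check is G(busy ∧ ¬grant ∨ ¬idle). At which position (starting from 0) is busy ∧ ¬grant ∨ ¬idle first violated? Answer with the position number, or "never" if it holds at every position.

3

Check busy ∧ ¬grant ∨ ¬idle at each position in order: 0 ✓, 1 ✓, 2 ✓.
At position 3 the labels are {idle}, so busy ∧ ¬grant ∨ ¬idle is false there. This is the first violation.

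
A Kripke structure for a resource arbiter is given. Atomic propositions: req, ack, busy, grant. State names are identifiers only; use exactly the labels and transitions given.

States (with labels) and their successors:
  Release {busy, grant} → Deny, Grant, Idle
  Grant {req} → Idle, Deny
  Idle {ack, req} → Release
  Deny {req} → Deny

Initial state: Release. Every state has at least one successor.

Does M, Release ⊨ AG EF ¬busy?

States satisfying EF ¬busy: {Release, Grant, Idle, Deny}.
States satisfying AG EF ¬busy: {Release, Grant, Idle, Deny}.
Every state reachable from Release satisfies EF ¬busy.
Release ∈ Sat(AG EF ¬busy).

Holds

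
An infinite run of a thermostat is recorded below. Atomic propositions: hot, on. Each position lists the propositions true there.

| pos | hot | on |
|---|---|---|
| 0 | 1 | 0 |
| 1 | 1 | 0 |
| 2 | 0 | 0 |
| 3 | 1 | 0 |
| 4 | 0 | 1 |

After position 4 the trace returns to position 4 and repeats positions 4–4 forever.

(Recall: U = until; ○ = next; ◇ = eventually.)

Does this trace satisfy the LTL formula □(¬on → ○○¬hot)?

Violated

¬on → ○○¬hot must hold at every position from 0 onward. It fails at position 1, so □(¬on → ○○¬hot) is false.
Positions where ¬on holds: 0, 1, 2, 3.
Check ○○¬hot at each: 0→ok, 1→fails, 2→ok, 3→ok.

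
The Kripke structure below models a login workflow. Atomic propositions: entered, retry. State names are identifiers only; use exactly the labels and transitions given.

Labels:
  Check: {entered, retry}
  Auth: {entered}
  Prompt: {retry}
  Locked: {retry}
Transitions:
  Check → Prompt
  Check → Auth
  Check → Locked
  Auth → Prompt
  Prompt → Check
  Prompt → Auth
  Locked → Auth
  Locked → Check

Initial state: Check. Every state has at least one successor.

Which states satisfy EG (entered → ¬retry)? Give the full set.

{Auth, Prompt, Locked}

States satisfying entered → ¬retry: {Auth, Prompt, Locked}.
States satisfying EG (entered → ¬retry): {Auth, Prompt, Locked}.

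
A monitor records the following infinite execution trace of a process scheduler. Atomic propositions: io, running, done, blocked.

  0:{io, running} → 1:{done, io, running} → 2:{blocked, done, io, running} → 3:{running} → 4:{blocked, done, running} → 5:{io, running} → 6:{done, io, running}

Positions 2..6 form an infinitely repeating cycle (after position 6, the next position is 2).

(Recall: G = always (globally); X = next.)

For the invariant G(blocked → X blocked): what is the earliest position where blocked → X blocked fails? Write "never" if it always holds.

Check blocked → X blocked at each position in order: 0 ✓, 1 ✓.
At position 2 the labels are {blocked, done, io, running} and the next position 3 has {running}, so blocked → X blocked is false there. This is the first violation.

2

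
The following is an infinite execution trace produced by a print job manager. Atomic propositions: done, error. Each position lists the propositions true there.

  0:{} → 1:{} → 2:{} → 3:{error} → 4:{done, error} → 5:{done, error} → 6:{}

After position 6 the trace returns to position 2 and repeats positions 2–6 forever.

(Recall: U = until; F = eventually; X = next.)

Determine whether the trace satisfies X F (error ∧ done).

The position after 0 is 1; F (error ∧ done) is true there.

Satisfied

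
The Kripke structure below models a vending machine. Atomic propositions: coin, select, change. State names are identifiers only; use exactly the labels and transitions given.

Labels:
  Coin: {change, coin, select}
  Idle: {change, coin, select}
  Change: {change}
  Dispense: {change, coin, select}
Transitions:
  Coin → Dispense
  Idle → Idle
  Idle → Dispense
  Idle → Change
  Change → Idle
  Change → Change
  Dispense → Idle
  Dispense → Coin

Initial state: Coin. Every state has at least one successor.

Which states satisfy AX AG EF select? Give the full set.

{Coin, Idle, Change, Dispense}

States satisfying AG EF select: {Coin, Idle, Change, Dispense}.
States satisfying AX AG EF select: {Coin, Idle, Change, Dispense}.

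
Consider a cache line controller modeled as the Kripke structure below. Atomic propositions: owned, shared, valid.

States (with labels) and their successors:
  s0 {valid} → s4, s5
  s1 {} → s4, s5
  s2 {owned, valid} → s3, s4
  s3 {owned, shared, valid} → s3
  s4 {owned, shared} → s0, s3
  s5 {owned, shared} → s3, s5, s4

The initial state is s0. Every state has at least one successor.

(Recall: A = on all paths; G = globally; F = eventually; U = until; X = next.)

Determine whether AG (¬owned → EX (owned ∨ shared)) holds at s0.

States satisfying ¬owned → EX (owned ∨ shared): {s0, s1, s2, s3, s4, s5}.
States satisfying AG (¬owned → EX (owned ∨ shared)): {s0, s1, s2, s3, s4, s5}.
Every state reachable from s0 satisfies ¬owned → EX (owned ∨ shared).
s0 ∈ Sat(AG (¬owned → EX (owned ∨ shared))).

Yes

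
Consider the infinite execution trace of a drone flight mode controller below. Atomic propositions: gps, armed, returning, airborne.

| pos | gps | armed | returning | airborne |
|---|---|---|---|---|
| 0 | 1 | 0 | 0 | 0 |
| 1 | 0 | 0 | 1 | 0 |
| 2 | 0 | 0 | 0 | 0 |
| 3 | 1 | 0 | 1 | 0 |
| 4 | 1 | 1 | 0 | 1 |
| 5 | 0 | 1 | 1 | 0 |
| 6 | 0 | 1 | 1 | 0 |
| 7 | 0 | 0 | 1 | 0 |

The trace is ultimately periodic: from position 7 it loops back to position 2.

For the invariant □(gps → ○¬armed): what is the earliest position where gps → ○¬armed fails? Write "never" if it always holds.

3

Check gps → ○¬armed at each position in order: 0 ✓, 1 ✓, 2 ✓.
At position 3 the labels are {gps, returning} and the next position 4 has {airborne, armed, gps}, so gps → ○¬armed is false there. This is the first violation.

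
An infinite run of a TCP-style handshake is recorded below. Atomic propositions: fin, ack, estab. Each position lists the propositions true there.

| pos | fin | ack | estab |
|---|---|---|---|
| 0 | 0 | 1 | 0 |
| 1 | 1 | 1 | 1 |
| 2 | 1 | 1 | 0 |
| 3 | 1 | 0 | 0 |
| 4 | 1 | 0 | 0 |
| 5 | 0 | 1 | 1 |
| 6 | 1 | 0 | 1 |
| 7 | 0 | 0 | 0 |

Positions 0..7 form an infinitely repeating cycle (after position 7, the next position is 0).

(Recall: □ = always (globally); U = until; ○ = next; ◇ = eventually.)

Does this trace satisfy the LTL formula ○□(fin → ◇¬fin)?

Yes

The position after 0 is 1; □(fin → ◇¬fin) is true there.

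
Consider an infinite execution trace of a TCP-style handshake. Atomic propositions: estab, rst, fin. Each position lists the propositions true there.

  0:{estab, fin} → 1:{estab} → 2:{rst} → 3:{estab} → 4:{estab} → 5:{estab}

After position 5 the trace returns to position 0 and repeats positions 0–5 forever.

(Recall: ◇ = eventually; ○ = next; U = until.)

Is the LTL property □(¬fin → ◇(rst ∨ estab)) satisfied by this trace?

Satisfied

¬fin → ◇(rst ∨ estab) holds at every position 0..5, and those are all positions ever visited, so □(¬fin → ◇(rst ∨ estab)) holds.
Positions where ¬fin holds: 1, 2, 3, 4, 5.
Check ◇(rst ∨ estab) at each: 1→ok, 2→ok, 3→ok, 4→ok, 5→ok.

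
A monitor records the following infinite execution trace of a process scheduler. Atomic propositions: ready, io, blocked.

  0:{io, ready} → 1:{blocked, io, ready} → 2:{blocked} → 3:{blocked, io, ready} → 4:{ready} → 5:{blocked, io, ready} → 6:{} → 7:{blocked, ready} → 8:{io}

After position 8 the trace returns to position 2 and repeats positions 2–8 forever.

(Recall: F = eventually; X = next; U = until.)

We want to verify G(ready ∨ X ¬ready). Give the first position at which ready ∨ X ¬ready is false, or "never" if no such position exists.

2

Check ready ∨ X ¬ready at each position in order: 0 ✓, 1 ✓.
At position 2 the labels are {blocked} and the next position 3 has {blocked, io, ready}, so ready ∨ X ¬ready is false there. This is the first violation.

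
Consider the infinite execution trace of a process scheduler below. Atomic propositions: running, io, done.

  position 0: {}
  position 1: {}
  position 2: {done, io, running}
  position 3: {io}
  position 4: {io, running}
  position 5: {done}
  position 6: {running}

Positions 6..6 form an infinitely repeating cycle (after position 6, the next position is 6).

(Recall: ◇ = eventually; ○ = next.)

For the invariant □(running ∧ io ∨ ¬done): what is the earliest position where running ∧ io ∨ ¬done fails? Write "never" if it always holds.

5

Check running ∧ io ∨ ¬done at each position in order: 0 ✓, 1 ✓, 2 ✓, 3 ✓, 4 ✓.
At position 5 the labels are {done}, so running ∧ io ∨ ¬done is false there. This is the first violation.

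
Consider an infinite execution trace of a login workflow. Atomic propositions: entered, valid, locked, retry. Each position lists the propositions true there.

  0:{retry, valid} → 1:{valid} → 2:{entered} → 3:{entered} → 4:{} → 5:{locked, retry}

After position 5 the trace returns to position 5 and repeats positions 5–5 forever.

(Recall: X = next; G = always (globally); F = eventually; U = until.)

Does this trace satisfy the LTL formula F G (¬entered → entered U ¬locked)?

G (¬entered → entered U ¬locked) is false at every position 0..5, so it never becomes true and F G (¬entered → entered U ¬locked) fails.

Does not hold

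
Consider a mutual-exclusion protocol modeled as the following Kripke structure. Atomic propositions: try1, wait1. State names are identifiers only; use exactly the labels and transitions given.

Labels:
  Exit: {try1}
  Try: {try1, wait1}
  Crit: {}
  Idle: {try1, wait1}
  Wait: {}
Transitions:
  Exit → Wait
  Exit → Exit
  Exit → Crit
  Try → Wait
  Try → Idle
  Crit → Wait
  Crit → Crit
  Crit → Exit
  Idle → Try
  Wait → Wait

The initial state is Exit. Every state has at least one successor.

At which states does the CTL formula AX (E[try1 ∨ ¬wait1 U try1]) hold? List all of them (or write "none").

States satisfying E[try1 ∨ ¬wait1 U try1]: {Exit, Try, Crit, Idle}.
States satisfying AX (E[try1 ∨ ¬wait1 U try1]): {Idle}.

{Idle}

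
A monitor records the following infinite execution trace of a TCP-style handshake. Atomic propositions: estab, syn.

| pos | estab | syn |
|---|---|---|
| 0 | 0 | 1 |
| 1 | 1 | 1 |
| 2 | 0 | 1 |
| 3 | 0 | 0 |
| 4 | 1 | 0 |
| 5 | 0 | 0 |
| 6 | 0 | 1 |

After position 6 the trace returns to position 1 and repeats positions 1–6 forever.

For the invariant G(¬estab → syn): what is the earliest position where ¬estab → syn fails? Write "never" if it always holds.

3

Check ¬estab → syn at each position in order: 0 ✓, 1 ✓, 2 ✓.
At position 3 the labels are {}, so ¬estab → syn is false there. This is the first violation.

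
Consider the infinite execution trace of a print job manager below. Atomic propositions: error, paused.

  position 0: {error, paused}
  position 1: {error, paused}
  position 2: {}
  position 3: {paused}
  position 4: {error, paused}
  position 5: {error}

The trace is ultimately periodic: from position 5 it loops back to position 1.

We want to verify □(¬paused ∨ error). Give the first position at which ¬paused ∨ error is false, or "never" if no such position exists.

3

Check ¬paused ∨ error at each position in order: 0 ✓, 1 ✓, 2 ✓.
At position 3 the labels are {paused}, so ¬paused ∨ error is false there. This is the first violation.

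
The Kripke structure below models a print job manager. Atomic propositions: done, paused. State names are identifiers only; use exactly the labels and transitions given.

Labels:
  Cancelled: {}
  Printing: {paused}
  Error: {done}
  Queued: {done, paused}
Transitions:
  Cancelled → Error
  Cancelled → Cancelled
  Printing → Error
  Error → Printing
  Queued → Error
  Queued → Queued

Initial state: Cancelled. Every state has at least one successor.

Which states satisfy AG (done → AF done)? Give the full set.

{Cancelled, Printing, Error, Queued}

States satisfying done → AF done: {Cancelled, Printing, Error, Queued}.
States satisfying AG (done → AF done): {Cancelled, Printing, Error, Queued}.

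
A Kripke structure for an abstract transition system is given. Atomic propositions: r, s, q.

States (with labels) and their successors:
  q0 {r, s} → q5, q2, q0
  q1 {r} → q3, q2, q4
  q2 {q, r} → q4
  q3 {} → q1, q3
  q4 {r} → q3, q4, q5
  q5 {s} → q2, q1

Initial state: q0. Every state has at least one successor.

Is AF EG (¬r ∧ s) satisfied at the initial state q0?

Violated

States satisfying EG (¬r ∧ s): ∅.
States satisfying AF EG (¬r ∧ s): ∅.
There is a path from q0 along which EG (¬r ∧ s) never holds.
q0 ∉ Sat(AF EG (¬r ∧ s)).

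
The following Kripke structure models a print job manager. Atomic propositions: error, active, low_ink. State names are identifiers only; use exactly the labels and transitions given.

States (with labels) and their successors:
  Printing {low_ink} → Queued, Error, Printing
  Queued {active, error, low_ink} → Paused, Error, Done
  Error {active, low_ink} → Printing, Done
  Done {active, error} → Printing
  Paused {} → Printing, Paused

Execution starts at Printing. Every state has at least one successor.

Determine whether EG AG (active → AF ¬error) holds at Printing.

States satisfying AG (active → AF ¬error): {Printing, Queued, Error, Done, Paused}.
States satisfying EG AG (active → AF ¬error): {Printing, Queued, Error, Done, Paused}.
Printing ∈ Sat(EG AG (active → AF ¬error)).

Yes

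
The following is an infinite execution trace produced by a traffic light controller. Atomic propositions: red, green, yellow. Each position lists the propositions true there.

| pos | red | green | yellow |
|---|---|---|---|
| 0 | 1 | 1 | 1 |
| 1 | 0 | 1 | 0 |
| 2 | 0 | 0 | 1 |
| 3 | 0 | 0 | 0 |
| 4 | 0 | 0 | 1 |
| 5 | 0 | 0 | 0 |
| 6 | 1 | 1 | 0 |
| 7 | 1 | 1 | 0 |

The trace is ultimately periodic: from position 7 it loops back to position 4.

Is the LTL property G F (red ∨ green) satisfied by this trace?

Satisfied

F (red ∨ green) holds at every position 0..7, and those are all positions ever visited, so G F (red ∨ green) holds.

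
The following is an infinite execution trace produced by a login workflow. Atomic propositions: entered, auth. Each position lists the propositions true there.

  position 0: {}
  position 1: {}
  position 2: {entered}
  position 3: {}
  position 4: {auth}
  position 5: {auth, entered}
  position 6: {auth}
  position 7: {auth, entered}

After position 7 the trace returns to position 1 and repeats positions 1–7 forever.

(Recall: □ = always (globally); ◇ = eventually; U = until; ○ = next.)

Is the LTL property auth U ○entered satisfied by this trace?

Walking from position 0: at position 0, ○entered has not yet held and auth fails, so auth U ○entered is false.

Does not hold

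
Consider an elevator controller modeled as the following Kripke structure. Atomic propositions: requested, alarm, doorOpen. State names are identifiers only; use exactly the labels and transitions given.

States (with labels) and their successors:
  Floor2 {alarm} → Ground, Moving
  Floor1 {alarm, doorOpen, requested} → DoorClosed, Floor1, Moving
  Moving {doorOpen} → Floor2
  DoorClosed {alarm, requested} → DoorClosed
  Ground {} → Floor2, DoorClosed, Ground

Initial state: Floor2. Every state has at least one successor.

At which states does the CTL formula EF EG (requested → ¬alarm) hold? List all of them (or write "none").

{Floor2, Floor1, Moving, Ground}

States satisfying EG (requested → ¬alarm): {Floor2, Moving, Ground}.
States satisfying EF EG (requested → ¬alarm): {Floor2, Floor1, Moving, Ground}.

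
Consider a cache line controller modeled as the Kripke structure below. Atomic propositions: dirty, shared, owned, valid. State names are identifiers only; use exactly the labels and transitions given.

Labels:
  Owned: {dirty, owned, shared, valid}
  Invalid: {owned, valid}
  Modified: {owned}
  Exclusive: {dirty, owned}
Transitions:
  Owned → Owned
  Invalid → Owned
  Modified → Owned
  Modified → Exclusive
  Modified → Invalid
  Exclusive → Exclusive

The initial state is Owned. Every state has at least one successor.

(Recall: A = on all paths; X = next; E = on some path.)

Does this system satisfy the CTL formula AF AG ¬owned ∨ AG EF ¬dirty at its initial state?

Violated

States satisfying AG ¬owned: ∅.
States satisfying AF AG ¬owned: ∅.
States satisfying EF ¬dirty: {Invalid, Modified}.
States satisfying AG EF ¬dirty: ∅.
States satisfying AF AG ¬owned ∨ AG EF ¬dirty: ∅.
Owned ∉ Sat(AF AG ¬owned ∨ AG EF ¬dirty).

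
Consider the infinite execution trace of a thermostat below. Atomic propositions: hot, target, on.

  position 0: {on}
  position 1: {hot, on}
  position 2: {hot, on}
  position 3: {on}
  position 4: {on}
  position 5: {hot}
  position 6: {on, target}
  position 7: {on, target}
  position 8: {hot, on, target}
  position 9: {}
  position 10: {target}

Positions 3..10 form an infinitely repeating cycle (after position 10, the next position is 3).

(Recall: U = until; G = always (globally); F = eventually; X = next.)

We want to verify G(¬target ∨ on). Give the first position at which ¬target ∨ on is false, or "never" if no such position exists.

Check ¬target ∨ on at each position in order: 0 ✓, 1 ✓, 2 ✓, 3 ✓, 4 ✓, 5 ✓, 6 ✓, 7 ✓, 8 ✓, 9 ✓.
At position 10 the labels are {target}, so ¬target ∨ on is false there. This is the first violation.

10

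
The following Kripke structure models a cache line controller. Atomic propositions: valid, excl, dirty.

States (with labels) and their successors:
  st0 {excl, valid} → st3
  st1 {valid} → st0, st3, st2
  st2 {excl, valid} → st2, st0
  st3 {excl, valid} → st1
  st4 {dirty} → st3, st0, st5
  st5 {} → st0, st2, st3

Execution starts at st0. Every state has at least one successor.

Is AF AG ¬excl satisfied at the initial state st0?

No

States satisfying AG ¬excl: ∅.
States satisfying AF AG ¬excl: ∅.
There is a path from st0 along which AG ¬excl never holds.
st0 ∉ Sat(AF AG ¬excl).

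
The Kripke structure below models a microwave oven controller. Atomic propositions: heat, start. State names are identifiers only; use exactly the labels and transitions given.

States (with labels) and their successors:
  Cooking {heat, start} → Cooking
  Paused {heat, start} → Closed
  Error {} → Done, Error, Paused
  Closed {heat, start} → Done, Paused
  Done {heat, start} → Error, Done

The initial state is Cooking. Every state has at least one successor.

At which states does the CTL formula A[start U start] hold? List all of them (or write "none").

{Cooking, Paused, Closed, Done}

States satisfying start: {Cooking, Paused, Closed, Done}.
States satisfying A[start U start]: {Cooking, Paused, Closed, Done}.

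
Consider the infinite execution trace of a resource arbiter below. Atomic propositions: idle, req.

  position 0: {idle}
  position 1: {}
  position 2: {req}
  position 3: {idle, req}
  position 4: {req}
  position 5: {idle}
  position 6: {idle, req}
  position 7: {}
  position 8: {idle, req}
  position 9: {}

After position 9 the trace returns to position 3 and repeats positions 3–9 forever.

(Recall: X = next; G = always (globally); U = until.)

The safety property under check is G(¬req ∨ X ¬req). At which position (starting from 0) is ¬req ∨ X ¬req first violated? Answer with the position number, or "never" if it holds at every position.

Check ¬req ∨ X ¬req at each position in order: 0 ✓, 1 ✓.
At position 2 the labels are {req} and the next position 3 has {idle, req}, so ¬req ∨ X ¬req is false there. This is the first violation.

2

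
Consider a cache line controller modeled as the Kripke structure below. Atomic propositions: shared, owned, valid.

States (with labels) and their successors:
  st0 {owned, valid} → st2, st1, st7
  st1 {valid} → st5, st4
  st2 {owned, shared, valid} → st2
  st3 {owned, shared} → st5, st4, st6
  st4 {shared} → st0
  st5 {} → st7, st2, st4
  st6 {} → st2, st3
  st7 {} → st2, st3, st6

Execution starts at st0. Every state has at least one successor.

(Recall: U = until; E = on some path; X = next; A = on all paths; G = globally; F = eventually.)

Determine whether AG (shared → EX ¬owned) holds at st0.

No

States satisfying shared → EX ¬owned: {st0, st1, st3, st5, st6, st7}.
States satisfying AG (shared → EX ¬owned): ∅.
st2 is reachable from st0 and violates shared → EX ¬owned, so AG fails at st0.
st0 ∉ Sat(AG (shared → EX ¬owned)).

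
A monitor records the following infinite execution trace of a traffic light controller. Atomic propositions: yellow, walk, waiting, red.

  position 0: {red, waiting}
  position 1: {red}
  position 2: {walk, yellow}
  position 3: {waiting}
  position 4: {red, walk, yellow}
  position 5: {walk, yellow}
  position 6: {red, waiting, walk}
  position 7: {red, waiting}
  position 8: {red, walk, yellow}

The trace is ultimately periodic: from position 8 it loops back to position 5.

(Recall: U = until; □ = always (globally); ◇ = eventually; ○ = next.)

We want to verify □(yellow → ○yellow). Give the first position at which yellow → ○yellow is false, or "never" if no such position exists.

Check yellow → ○yellow at each position in order: 0 ✓, 1 ✓.
At position 2 the labels are {walk, yellow} and the next position 3 has {waiting}, so yellow → ○yellow is false there. This is the first violation.

2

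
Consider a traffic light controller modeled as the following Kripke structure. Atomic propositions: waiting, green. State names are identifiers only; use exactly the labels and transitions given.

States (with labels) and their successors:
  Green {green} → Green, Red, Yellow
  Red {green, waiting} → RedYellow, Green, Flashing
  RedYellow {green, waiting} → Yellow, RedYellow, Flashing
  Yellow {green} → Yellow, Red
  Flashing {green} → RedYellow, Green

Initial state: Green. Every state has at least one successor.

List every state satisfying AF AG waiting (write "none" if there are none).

none

States satisfying AG waiting: ∅.
States satisfying AF AG waiting: ∅.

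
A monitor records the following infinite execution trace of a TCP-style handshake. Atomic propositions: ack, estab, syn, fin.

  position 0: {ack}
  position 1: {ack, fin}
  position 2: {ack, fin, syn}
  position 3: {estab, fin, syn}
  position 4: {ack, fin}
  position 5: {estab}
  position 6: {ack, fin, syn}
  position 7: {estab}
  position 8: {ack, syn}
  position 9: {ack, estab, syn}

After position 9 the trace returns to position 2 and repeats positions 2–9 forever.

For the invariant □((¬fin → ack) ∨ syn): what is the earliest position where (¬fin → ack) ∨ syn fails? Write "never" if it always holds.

5

Check (¬fin → ack) ∨ syn at each position in order: 0 ✓, 1 ✓, 2 ✓, 3 ✓, 4 ✓.
At position 5 the labels are {estab}, so (¬fin → ack) ∨ syn is false there. This is the first violation.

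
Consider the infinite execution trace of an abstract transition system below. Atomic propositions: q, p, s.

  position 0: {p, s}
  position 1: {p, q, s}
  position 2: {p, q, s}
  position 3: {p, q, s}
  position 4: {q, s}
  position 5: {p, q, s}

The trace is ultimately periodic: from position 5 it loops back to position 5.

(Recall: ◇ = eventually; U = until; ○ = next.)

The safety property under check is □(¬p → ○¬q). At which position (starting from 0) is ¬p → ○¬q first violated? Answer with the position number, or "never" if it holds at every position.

Check ¬p → ○¬q at each position in order: 0 ✓, 1 ✓, 2 ✓, 3 ✓.
At position 4 the labels are {q, s} and the next position 5 has {p, q, s}, so ¬p → ○¬q is false there. This is the first violation.

4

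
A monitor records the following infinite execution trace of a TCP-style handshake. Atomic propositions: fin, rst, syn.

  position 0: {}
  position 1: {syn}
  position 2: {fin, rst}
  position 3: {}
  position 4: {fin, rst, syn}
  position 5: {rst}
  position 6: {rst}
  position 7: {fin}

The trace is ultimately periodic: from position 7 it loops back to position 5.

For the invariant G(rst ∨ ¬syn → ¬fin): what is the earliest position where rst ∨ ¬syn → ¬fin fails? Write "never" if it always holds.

2

Check rst ∨ ¬syn → ¬fin at each position in order: 0 ✓, 1 ✓.
At position 2 the labels are {fin, rst}, so rst ∨ ¬syn → ¬fin is false there. This is the first violation.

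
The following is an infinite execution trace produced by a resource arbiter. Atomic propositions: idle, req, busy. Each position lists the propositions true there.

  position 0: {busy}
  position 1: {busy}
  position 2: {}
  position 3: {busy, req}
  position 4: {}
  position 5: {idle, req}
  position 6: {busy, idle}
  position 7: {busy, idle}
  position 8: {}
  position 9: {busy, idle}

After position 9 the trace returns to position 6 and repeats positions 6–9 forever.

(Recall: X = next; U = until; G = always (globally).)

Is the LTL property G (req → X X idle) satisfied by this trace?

req → X X idle holds at every position 0..9, and those are all positions ever visited, so G (req → X X idle) holds.
Positions where req holds: 3, 5.
Check X X idle at each: 3→ok, 5→ok.

Satisfied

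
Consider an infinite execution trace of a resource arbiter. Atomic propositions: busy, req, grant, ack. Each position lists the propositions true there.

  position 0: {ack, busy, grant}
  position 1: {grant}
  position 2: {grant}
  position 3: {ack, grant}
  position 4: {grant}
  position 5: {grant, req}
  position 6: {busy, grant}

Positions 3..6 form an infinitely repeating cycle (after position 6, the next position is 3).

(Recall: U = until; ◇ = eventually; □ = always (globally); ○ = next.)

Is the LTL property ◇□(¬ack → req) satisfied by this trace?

No

□(¬ack → req) is false at every position 0..6, so it never becomes true and ◇□(¬ack → req) fails.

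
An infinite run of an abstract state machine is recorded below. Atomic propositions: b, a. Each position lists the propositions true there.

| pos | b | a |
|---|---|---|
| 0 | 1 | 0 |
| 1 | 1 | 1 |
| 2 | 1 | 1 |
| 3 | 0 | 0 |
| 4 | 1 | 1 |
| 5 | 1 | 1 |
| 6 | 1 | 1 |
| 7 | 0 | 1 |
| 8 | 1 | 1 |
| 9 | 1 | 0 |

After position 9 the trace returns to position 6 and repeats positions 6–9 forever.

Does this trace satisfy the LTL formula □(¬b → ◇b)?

Yes

¬b → ◇b holds at every position 0..9, and those are all positions ever visited, so □(¬b → ◇b) holds.
Positions where ¬b holds: 3, 7.
Check ◇b at each: 3→ok, 7→ok.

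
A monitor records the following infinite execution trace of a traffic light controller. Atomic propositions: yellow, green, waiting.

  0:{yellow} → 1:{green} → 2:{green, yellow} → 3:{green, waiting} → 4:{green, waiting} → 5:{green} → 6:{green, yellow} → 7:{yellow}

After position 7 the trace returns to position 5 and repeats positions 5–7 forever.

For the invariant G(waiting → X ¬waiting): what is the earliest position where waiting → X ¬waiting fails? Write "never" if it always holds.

3

Check waiting → X ¬waiting at each position in order: 0 ✓, 1 ✓, 2 ✓.
At position 3 the labels are {green, waiting} and the next position 4 has {green, waiting}, so waiting → X ¬waiting is false there. This is the first violation.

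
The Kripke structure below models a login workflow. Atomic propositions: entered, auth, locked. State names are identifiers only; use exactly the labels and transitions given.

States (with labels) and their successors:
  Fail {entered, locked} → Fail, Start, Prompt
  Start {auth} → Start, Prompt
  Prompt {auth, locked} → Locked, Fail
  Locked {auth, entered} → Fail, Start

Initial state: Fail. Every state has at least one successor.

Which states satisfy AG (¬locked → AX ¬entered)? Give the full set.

States satisfying ¬locked → AX ¬entered: {Fail, Start, Prompt}.
States satisfying AG (¬locked → AX ¬entered): ∅.

none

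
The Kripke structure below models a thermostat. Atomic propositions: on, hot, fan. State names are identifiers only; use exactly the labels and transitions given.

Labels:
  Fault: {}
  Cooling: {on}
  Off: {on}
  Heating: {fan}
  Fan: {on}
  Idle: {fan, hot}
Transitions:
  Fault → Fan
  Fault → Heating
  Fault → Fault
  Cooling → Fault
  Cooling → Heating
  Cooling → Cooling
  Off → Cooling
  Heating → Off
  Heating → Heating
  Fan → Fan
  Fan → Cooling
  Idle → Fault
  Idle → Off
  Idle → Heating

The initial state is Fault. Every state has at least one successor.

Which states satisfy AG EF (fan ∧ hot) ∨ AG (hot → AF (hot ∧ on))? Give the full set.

{Fault, Cooling, Off, Heating, Fan}

States satisfying EF (fan ∧ hot): {Idle}.
States satisfying AG EF (fan ∧ hot): ∅.
States satisfying hot → AF (hot ∧ on): {Fault, Cooling, Off, Heating, Fan}.
States satisfying AG (hot → AF (hot ∧ on)): {Fault, Cooling, Off, Heating, Fan}.
States satisfying AG EF (fan ∧ hot) ∨ AG (hot → AF (hot ∧ on)): {Fault, Cooling, Off, Heating, Fan}.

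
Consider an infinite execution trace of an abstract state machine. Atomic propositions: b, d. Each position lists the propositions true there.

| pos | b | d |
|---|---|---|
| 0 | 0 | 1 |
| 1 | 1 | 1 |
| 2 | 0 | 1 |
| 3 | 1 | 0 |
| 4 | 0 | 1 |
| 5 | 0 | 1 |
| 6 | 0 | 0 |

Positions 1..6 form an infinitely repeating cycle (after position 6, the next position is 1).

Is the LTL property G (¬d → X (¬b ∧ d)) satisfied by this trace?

¬d → X (¬b ∧ d) must hold at every position from 0 onward. It fails at position 6, so G (¬d → X (¬b ∧ d)) is false.
Positions where ¬d holds: 3, 6.
Check X (¬b ∧ d) at each: 3→ok, 6→fails.

Violated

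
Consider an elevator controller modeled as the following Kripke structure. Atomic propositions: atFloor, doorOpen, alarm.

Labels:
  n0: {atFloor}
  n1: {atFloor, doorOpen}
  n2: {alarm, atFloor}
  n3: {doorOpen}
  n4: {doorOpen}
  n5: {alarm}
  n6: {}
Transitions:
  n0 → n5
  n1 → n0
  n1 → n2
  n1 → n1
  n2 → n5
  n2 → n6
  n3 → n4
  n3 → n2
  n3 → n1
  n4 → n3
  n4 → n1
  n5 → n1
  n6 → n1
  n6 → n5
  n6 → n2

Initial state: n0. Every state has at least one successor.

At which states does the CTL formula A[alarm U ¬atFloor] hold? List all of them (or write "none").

{n2, n3, n4, n5, n6}

States satisfying alarm: {n2, n5}.
States satisfying ¬atFloor: {n3, n4, n5, n6}.
States satisfying A[alarm U ¬atFloor]: {n2, n3, n4, n5, n6}.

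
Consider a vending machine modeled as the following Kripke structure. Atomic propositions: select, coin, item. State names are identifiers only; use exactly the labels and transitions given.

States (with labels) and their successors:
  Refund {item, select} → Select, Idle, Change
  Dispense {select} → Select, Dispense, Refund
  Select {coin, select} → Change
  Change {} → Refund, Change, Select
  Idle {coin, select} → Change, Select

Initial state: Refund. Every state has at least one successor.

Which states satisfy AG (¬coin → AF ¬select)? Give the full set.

States satisfying ¬coin → AF ¬select: {Refund, Select, Change, Idle}.
States satisfying AG (¬coin → AF ¬select): {Refund, Select, Change, Idle}.

{Refund, Select, Change, Idle}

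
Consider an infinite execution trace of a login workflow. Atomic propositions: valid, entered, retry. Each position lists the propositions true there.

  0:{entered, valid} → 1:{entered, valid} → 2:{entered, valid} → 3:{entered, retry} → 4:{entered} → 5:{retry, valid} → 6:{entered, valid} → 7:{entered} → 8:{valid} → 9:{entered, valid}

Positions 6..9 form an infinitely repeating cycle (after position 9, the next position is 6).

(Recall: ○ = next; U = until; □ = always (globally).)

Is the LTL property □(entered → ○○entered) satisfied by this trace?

Violated

entered → ○○entered must hold at every position from 0 onward. It fails at position 3, so □(entered → ○○entered) is false.
Positions where entered holds: 0, 1, 2, 3, 4, 6, 7, 9.
Check ○○entered at each: 0→ok, 1→ok, 2→ok, 3→fails, 4→ok, 6→fails, 7→ok, 9→ok.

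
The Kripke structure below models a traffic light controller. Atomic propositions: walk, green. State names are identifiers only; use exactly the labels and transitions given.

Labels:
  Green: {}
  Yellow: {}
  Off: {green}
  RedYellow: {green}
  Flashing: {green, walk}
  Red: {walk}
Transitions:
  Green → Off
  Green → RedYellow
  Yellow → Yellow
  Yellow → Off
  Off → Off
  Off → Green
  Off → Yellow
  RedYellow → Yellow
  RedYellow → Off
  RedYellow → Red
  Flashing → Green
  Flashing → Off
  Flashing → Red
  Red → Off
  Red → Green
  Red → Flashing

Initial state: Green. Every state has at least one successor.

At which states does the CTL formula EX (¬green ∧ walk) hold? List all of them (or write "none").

{RedYellow, Flashing}

States satisfying ¬green ∧ walk: {Red}.
States satisfying EX (¬green ∧ walk): {RedYellow, Flashing}.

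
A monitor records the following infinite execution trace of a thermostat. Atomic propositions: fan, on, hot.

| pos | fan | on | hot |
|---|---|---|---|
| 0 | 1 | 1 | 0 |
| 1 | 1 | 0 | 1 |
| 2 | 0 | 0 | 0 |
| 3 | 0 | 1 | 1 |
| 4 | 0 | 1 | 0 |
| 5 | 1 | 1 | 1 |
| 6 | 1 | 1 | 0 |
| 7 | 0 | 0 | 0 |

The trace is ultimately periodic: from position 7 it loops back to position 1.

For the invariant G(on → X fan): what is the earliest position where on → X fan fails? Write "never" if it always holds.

3

Check on → X fan at each position in order: 0 ✓, 1 ✓, 2 ✓.
At position 3 the labels are {hot, on} and the next position 4 has {on}, so on → X fan is false there. This is the first violation.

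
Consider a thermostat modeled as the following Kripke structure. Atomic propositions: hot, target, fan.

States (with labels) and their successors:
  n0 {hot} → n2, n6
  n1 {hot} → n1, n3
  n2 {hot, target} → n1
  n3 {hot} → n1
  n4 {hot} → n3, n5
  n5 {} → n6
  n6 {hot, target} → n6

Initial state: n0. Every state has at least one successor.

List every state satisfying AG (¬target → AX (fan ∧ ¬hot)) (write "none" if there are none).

{n6}

States satisfying ¬target → AX (fan ∧ ¬hot): {n2, n6}.
States satisfying AG (¬target → AX (fan ∧ ¬hot)): {n6}.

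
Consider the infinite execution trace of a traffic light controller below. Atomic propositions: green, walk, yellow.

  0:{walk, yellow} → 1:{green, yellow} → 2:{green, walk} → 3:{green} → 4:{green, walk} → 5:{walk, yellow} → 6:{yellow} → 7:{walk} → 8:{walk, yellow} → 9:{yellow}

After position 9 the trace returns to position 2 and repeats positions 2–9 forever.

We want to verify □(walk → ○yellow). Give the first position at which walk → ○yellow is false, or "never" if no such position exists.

2

Check walk → ○yellow at each position in order: 0 ✓, 1 ✓.
At position 2 the labels are {green, walk} and the next position 3 has {green}, so walk → ○yellow is false there. This is the first violation.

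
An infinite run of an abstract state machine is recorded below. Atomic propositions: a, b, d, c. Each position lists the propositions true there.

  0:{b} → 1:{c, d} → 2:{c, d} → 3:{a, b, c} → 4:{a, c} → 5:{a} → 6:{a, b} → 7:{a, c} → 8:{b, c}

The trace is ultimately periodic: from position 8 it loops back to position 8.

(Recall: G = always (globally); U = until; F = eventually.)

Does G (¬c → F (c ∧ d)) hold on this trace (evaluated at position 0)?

No

¬c → F (c ∧ d) must hold at every position from 0 onward. It fails at position 5, so G (¬c → F (c ∧ d)) is false.
Positions where ¬c holds: 0, 5, 6.
Check F (c ∧ d) at each: 0→ok, 5→fails, 6→fails.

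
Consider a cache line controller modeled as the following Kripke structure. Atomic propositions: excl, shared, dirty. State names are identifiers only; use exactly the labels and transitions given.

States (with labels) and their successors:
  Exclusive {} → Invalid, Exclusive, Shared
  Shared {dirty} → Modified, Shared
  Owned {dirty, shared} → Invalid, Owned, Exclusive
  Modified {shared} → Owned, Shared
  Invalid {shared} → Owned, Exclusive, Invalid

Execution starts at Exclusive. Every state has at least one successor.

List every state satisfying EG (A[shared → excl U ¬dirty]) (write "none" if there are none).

{Exclusive, Invalid}

States satisfying A[shared → excl U ¬dirty]: {Exclusive, Modified, Invalid}.
States satisfying EG (A[shared → excl U ¬dirty]): {Exclusive, Invalid}.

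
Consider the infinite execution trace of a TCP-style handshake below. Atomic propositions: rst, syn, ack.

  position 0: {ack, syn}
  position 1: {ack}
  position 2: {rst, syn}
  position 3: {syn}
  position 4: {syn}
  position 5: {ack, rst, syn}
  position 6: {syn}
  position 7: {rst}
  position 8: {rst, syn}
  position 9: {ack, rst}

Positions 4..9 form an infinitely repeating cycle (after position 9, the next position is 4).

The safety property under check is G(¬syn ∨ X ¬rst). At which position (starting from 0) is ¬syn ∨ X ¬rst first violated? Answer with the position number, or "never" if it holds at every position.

Check ¬syn ∨ X ¬rst at each position in order: 0 ✓, 1 ✓, 2 ✓, 3 ✓.
At position 4 the labels are {syn} and the next position 5 has {ack, rst, syn}, so ¬syn ∨ X ¬rst is false there. This is the first violation.

4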